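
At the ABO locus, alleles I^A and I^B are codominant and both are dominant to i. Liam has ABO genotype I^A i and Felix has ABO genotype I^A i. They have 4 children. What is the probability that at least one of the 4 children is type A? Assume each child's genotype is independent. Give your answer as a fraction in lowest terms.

255/256

ABO cross I^A i × I^A i → 1/4 O, 3/4 A.
So P(type A) = 3/4 per child.
P(none) = (1/4)^4 = 1/256; P(at least one) = 1 − 1/256 = 255/256.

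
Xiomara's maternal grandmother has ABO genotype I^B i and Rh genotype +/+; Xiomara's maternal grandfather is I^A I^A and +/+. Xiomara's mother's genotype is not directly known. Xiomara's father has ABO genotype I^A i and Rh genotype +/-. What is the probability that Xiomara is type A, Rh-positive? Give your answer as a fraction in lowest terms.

5/8

Xiomara's mother's ABO genotype from I^B i × I^A I^A: 1/2 I^A I^B, 1/2 I^A i.
Crossing each possibility with the father I^A i and summing P(type A): 1/2·1/2 + 1/2·3/4 = 5/8.
Similarly for Rh via the mother's Rh distribution: P(Rh+) = 1.
Independent loci: 5/8 × 1 = 5/8.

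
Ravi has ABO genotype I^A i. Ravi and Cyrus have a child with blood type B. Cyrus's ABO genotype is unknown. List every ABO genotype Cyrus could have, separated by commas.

For each candidate genotype of Cyrus, check whether crossing it with I^A i can produce every observed child phenotype.
  I^A I^A → possible child types {A} ✗
  I^A I^B → possible child types {A, B, AB} ✓
  I^A i → possible child types {O, A} ✗
  I^B I^B → possible child types {B, AB} ✓
  I^B i → possible child types {O, A, B, AB} ✓
  i i → possible child types {O, A} ✗

I^A I^B, I^B I^B, I^B i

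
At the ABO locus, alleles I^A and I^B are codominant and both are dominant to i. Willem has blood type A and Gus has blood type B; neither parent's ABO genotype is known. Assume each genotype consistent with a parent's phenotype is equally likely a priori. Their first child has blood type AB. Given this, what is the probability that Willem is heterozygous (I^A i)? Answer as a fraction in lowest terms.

Possible genotypes: Willem ∈ {I^A I^A, I^A i}; Gus ∈ {I^B I^B, I^B i}.
Weight each parental genotype pair by prior × P(type-AB child):
  I^A I^A × I^B I^B: posterior weight 4/9.
  I^A I^A × I^B i: posterior weight 2/9.
  I^A i × I^B I^B: posterior weight 2/9.
  I^A i × I^B i: posterior weight 1/9.
Sum the posterior weight over pairs where Willem is I^A i: 1/3.

1/3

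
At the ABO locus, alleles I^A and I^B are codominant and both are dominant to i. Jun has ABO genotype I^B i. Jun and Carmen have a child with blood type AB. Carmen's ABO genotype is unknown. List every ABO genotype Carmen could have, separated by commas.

For each candidate genotype of Carmen, check whether crossing it with I^B i can produce every observed child phenotype.
  I^A I^A → possible child types {A, AB} ✓
  I^A I^B → possible child types {A, B, AB} ✓
  I^A i → possible child types {O, A, B, AB} ✓
  I^B I^B → possible child types {B} ✗
  I^B i → possible child types {O, B} ✗
  i i → possible child types {O, B} ✗

I^A I^A, I^A I^B, I^A i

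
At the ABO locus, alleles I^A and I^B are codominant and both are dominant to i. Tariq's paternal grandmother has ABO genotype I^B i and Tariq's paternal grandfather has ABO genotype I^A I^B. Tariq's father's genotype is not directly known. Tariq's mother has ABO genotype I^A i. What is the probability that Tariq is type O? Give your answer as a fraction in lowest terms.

1/8

Tariq's father's ABO genotype from I^B i × I^A I^B: 1/4 I^A I^B, 1/4 I^A i, 1/4 I^B I^B, 1/4 I^B i.
Crossing each possibility with the mother I^A i and summing P(type O): 1/4·0 + 1/4·1/4 + 1/4·0 + 1/4·1/4 = 1/8.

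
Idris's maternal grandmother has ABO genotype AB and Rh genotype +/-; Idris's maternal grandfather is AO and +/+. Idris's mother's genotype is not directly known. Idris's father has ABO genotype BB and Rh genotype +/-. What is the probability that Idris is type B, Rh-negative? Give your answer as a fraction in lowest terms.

Idris's mother's ABO genotype from AB × AO: 1/4 AA, 1/4 AB, 1/4 AO, 1/4 BO.
Crossing each possibility with the father BB and summing P(type B): 1/4·0 + 1/4·1/2 + 1/4·1/2 + 1/4·1 = 1/2.
Similarly for Rh via the mother's Rh distribution: P(Rh-) = 1/8.
Independent loci: 1/2 × 1/8 = 1/16.

1/16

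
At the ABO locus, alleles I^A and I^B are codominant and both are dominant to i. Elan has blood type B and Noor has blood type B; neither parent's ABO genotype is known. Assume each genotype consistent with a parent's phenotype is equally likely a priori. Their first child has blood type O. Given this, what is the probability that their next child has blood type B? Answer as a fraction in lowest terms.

Possible genotypes: Elan ∈ {I^B I^B, I^B i}; Noor ∈ {I^B I^B, I^B i}.
Weight each parental genotype pair by prior × P(type-O child):
  I^B i × I^B i: posterior weight 1; P(next child type B) = 3/4.
Weighted sum = 3/4.

3/4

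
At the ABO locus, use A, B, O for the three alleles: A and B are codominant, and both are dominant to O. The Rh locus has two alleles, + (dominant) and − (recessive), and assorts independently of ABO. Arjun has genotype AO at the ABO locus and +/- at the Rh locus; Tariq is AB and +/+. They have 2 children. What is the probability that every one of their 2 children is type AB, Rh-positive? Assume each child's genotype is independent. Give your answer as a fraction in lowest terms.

ABO cross AO × AB → 1/2 A, 1/4 B, 1/4 AB.
Rh cross +/- × +/+ → 1 Rh+; so P(type AB, Rh-positive) = 1/4 × 1 = 1/4 per child.
All 2 independent: (1/4)^2 = 1/16.

1/16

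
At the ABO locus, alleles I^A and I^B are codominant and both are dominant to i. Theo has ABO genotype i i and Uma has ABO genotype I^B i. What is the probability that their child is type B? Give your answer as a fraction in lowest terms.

ABO cross i i × I^B i → offspring phenotypes: 1/2 O, 1/2 B.
So P(type B) = 1/2.

1/2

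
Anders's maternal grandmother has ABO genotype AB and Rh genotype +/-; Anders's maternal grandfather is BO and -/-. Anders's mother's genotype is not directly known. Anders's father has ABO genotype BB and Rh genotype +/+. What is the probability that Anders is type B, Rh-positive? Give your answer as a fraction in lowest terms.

Anders's mother's ABO genotype from AB × BO: 1/4 AB, 1/4 AO, 1/4 BB, 1/4 BO.
Crossing each possibility with the father BB and summing P(type B): 1/4·1/2 + 1/4·1/2 + 1/4·1 + 1/4·1 = 3/4.
Similarly for Rh via the mother's Rh distribution: P(Rh+) = 1.
Independent loci: 3/4 × 1 = 3/4.

3/4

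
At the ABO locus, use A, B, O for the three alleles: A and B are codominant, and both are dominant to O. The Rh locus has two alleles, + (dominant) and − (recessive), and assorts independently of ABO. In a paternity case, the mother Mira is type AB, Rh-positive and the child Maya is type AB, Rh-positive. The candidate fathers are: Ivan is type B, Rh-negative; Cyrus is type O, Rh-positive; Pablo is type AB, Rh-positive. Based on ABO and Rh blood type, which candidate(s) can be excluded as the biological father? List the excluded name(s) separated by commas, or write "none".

A candidate is excluded only if no genotype consistent with his phenotype could produce a type AB, Rh-positive child with a type AB, Rh-positive mother.
Cyrus (type O, Rh+): no genotype consistent with that phenotype can produce a type-AB Rh+ child with a type-AB mother.

Cyrus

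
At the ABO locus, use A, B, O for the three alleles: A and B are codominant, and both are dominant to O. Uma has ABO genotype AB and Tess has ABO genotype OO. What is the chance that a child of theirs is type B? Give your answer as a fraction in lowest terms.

ABO cross AB × OO → offspring phenotypes: 1/2 A, 1/2 B.
So P(type B) = 1/2.

1/2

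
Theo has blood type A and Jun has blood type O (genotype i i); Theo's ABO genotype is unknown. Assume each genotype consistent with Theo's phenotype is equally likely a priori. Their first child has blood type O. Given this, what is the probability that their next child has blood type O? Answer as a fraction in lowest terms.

Possible genotypes: Theo ∈ {I^A I^A, I^A i}; Jun ∈ {i i}.
Weight each parental genotype pair by prior × P(type-O child):
  I^A i × i i: posterior weight 1; P(next child type O) = 1/2.
Weighted sum = 1/2.

1/2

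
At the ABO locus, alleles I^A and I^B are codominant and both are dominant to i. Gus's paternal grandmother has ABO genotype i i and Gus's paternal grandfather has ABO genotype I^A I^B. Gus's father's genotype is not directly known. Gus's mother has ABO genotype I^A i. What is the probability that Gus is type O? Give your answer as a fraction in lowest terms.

Gus's father's ABO genotype from i i × I^A I^B: 1/2 I^A i, 1/2 I^B i.
Crossing each possibility with the mother I^A i and summing P(type O): 1/2·1/4 + 1/2·1/4 = 1/4.

1/4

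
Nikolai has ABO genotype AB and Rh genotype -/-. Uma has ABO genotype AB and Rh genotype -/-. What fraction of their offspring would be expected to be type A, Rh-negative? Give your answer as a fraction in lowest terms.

ABO cross AB × AB → offspring phenotypes: 1/4 A, 1/4 B, 1/2 AB.
Rh cross -/- × -/- → 1 Rh-.
Independent loci: P(type A, Rh-negative) = 1/4 × 1 = 1/4.

1/4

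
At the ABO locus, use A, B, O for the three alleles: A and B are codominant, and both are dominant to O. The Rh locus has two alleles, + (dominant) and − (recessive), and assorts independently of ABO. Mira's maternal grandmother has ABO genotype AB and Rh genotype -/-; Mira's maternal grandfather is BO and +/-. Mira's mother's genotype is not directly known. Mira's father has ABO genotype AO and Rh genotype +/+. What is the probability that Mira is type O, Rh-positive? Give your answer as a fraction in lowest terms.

1/8

Mira's mother's ABO genotype from AB × BO: 1/4 AB, 1/4 AO, 1/4 BB, 1/4 BO.
Crossing each possibility with the father AO and summing P(type O): 1/4·0 + 1/4·1/4 + 1/4·0 + 1/4·1/4 = 1/8.
Similarly for Rh via the mother's Rh distribution: P(Rh+) = 1.
Independent loci: 1/8 × 1 = 1/8.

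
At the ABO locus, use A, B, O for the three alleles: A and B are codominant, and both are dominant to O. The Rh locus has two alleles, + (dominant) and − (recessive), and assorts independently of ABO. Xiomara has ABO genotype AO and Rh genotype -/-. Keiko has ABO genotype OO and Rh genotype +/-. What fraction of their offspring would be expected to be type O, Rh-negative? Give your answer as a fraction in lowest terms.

ABO cross AO × OO → offspring phenotypes: 1/2 O, 1/2 A.
Rh cross -/- × +/- → 1/2 Rh+, 1/2 Rh-.
Independent loci: P(type O, Rh-negative) = 1/2 × 1/2 = 1/4.

1/4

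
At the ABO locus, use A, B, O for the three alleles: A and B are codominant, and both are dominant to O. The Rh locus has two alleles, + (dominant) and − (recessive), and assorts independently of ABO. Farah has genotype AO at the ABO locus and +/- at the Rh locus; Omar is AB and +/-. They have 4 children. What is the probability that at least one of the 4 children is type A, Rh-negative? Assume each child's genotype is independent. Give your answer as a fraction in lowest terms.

1695/4096

ABO cross AO × AB → 1/2 A, 1/4 B, 1/4 AB.
Rh cross +/- × +/- → 3/4 Rh+, 1/4 Rh-; so P(type A, Rh-negative) = 1/2 × 1/4 = 1/8 per child.
P(none) = (7/8)^4 = 2401/4096; P(at least one) = 1 − 2401/4096 = 1695/4096.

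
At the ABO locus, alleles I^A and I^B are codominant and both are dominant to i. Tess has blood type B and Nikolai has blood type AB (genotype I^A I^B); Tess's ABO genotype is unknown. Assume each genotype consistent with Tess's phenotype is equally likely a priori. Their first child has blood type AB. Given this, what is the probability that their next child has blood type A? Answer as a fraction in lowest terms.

1/12

Possible genotypes: Tess ∈ {I^B I^B, I^B i}; Nikolai ∈ {I^A I^B}.
Weight each parental genotype pair by prior × P(type-AB child):
  I^B I^B × I^A I^B: posterior weight 2/3; P(next child type A) = 0.
  I^B i × I^A I^B: posterior weight 1/3; P(next child type A) = 1/4.
Weighted sum = 1/12.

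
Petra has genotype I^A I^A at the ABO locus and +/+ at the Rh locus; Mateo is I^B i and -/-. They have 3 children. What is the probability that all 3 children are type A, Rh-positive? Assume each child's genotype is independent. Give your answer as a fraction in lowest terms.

ABO cross I^A I^A × I^B i → 1/2 A, 1/2 AB.
Rh cross +/+ × -/- → 1 Rh+; so P(type A, Rh-positive) = 1/2 × 1 = 1/2 per child.
All 3 independent: (1/2)^3 = 1/8.

1/8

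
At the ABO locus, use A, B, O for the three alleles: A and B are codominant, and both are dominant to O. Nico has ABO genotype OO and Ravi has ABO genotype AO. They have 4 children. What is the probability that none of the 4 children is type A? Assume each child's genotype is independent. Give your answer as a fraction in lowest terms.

ABO cross OO × AO → 1/2 O, 1/2 A.
So P(type A) = 1/2 per child.
P(not type A) = 1/2 for one child; (1/2)^4 = 1/16.

1/16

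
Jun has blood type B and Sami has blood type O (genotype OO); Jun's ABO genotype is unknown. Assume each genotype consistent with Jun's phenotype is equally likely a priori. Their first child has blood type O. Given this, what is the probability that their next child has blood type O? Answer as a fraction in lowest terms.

Possible genotypes: Jun ∈ {BB, BO}; Sami ∈ {OO}.
Weight each parental genotype pair by prior × P(type-O child):
  BO × OO: posterior weight 1; P(next child type O) = 1/2.
Weighted sum = 1/2.

1/2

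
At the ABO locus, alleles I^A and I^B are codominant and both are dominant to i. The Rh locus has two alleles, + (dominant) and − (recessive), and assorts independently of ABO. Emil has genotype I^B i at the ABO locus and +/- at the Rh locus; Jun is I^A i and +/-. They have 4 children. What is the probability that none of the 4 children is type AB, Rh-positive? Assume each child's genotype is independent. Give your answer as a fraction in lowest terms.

28561/65536

ABO cross I^B i × I^A i → 1/4 O, 1/4 A, 1/4 B, 1/4 AB.
Rh cross +/- × +/- → 3/4 Rh+, 1/4 Rh-; so P(type AB, Rh-positive) = 1/4 × 3/4 = 3/16 per child.
P(not type AB, Rh-positive) = 13/16 for one child; (13/16)^4 = 28561/65536.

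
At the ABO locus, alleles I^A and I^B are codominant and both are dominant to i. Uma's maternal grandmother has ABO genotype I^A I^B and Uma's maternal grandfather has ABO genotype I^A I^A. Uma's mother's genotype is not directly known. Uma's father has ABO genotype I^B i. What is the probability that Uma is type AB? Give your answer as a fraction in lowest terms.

Uma's mother's ABO genotype from I^A I^B × I^A I^A: 1/2 I^A I^A, 1/2 I^A I^B.
Crossing each possibility with the father I^B i and summing P(type AB): 1/2·1/2 + 1/2·1/4 = 3/8.

3/8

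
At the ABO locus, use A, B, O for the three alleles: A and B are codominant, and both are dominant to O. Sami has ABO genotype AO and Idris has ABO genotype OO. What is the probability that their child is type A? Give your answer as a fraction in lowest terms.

ABO cross AO × OO → offspring phenotypes: 1/2 O, 1/2 A.
So P(type A) = 1/2.

1/2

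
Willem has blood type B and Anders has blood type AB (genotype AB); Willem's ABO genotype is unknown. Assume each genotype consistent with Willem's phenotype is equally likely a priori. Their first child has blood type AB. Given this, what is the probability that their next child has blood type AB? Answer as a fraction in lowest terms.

Possible genotypes: Willem ∈ {BB, BO}; Anders ∈ {AB}.
Weight each parental genotype pair by prior × P(type-AB child):
  BB × AB: posterior weight 2/3; P(next child type AB) = 1/2.
  BO × AB: posterior weight 1/3; P(next child type AB) = 1/4.
Weighted sum = 5/12.

5/12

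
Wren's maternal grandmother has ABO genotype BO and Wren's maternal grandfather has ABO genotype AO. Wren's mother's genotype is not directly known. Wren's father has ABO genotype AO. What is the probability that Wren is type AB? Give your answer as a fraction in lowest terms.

Wren's mother's ABO genotype from BO × AO: 1/4 AB, 1/4 AO, 1/4 BO, 1/4 OO.
Crossing each possibility with the father AO and summing P(type AB): 1/4·1/4 + 1/4·0 + 1/4·1/4 + 1/4·0 = 1/8.

1/8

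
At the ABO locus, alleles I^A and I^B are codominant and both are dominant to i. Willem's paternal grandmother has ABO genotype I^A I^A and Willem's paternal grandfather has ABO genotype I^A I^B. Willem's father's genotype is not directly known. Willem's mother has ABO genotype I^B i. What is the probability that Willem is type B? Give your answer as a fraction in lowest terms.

1/4

Willem's father's ABO genotype from I^A I^A × I^A I^B: 1/2 I^A I^A, 1/2 I^A I^B.
Crossing each possibility with the mother I^B i and summing P(type B): 1/2·0 + 1/2·1/2 = 1/4.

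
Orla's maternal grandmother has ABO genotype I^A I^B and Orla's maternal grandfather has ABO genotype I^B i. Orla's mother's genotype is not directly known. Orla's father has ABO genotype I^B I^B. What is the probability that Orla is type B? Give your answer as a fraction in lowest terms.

Orla's mother's ABO genotype from I^A I^B × I^B i: 1/4 I^A I^B, 1/4 I^A i, 1/4 I^B I^B, 1/4 I^B i.
Crossing each possibility with the father I^B I^B and summing P(type B): 1/4·1/2 + 1/4·1/2 + 1/4·1 + 1/4·1 = 3/4.

3/4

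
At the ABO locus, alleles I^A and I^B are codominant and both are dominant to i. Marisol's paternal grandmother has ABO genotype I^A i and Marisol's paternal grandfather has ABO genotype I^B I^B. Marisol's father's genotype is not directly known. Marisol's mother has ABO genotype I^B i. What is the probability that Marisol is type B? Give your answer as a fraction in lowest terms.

Marisol's father's ABO genotype from I^A i × I^B I^B: 1/2 I^A I^B, 1/2 I^B i.
Crossing each possibility with the mother I^B i and summing P(type B): 1/2·1/2 + 1/2·3/4 = 5/8.

5/8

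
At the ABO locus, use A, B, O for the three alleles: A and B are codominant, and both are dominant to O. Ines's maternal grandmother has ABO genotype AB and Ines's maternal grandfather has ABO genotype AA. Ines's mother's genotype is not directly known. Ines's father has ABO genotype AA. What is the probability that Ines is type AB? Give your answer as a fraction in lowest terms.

Ines's mother's ABO genotype from AB × AA: 1/2 AA, 1/2 AB.
Crossing each possibility with the father AA and summing P(type AB): 1/2·0 + 1/2·1/2 = 1/4.

1/4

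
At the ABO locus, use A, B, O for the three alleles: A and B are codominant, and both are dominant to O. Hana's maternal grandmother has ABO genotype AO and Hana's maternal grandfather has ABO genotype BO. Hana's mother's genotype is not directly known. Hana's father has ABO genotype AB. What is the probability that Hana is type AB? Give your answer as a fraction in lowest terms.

Hana's mother's ABO genotype from AO × BO: 1/4 AB, 1/4 AO, 1/4 BO, 1/4 OO.
Crossing each possibility with the father AB and summing P(type AB): 1/4·1/2 + 1/4·1/4 + 1/4·1/4 + 1/4·0 = 1/4.

1/4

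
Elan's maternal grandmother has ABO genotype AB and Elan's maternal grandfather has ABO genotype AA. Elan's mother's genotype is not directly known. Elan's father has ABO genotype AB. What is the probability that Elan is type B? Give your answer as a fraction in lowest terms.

1/8

Elan's mother's ABO genotype from AB × AA: 1/2 AA, 1/2 AB.
Crossing each possibility with the father AB and summing P(type B): 1/2·0 + 1/2·1/4 = 1/8.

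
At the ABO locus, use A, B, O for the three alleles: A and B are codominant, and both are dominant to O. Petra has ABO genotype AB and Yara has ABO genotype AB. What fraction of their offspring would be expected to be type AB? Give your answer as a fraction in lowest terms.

ABO cross AB × AB → offspring phenotypes: 1/4 A, 1/4 B, 1/2 AB.
So P(type AB) = 1/2.

1/2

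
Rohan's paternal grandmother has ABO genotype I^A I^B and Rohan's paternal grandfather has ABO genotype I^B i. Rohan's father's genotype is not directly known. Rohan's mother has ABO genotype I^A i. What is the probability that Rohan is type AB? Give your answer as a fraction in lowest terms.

1/4

Rohan's father's ABO genotype from I^A I^B × I^B i: 1/4 I^A I^B, 1/4 I^A i, 1/4 I^B I^B, 1/4 I^B i.
Crossing each possibility with the mother I^A i and summing P(type AB): 1/4·1/4 + 1/4·0 + 1/4·1/2 + 1/4·1/4 = 1/4.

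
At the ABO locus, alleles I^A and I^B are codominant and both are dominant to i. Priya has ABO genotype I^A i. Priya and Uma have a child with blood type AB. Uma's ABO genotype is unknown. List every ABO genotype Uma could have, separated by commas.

I^A I^B, I^B I^B, I^B i

For each candidate genotype of Uma, check whether crossing it with I^A i can produce every observed child phenotype.
  I^A I^A → possible child types {A} ✗
  I^A I^B → possible child types {A, B, AB} ✓
  I^A i → possible child types {O, A} ✗
  I^B I^B → possible child types {B, AB} ✓
  I^B i → possible child types {O, A, B, AB} ✓
  i i → possible child types {O, A} ✗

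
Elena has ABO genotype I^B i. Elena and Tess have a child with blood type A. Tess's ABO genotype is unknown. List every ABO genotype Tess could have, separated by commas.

For each candidate genotype of Tess, check whether crossing it with I^B i can produce every observed child phenotype.
  I^A I^A → possible child types {A, AB} ✓
  I^A I^B → possible child types {A, B, AB} ✓
  I^A i → possible child types {O, A, B, AB} ✓
  I^B I^B → possible child types {B} ✗
  I^B i → possible child types {O, B} ✗
  i i → possible child types {O, B} ✗

I^A I^A, I^A I^B, I^A i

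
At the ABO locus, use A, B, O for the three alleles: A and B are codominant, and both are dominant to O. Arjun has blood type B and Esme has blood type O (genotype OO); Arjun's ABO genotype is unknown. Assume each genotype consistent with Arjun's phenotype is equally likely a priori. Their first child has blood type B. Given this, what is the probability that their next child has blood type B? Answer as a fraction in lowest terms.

Possible genotypes: Arjun ∈ {BB, BO}; Esme ∈ {OO}.
Weight each parental genotype pair by prior × P(type-B child):
  BB × OO: posterior weight 2/3; P(next child type B) = 1.
  BO × OO: posterior weight 1/3; P(next child type B) = 1/2.
Weighted sum = 5/6.

5/6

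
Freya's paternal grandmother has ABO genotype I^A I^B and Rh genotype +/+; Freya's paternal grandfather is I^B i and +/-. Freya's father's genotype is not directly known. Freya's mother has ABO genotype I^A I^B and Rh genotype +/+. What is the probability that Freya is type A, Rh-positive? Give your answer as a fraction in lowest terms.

1/4

Freya's father's ABO genotype from I^A I^B × I^B i: 1/4 I^A I^B, 1/4 I^A i, 1/4 I^B I^B, 1/4 I^B i.
Crossing each possibility with the mother I^A I^B and summing P(type A): 1/4·1/4 + 1/4·1/2 + 1/4·0 + 1/4·1/4 = 1/4.
Similarly for Rh via the father's Rh distribution: P(Rh+) = 1.
Independent loci: 1/4 × 1 = 1/4.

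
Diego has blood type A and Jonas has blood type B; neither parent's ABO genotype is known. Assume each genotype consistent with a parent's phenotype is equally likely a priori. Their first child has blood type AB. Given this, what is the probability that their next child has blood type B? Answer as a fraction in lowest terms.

Possible genotypes: Diego ∈ {I^A I^A, I^A i}; Jonas ∈ {I^B I^B, I^B i}.
Weight each parental genotype pair by prior × P(type-AB child):
  I^A I^A × I^B I^B: posterior weight 4/9; P(next child type B) = 0.
  I^A I^A × I^B i: posterior weight 2/9; P(next child type B) = 0.
  I^A i × I^B I^B: posterior weight 2/9; P(next child type B) = 1/2.
  I^A i × I^B i: posterior weight 1/9; P(next child type B) = 1/4.
Weighted sum = 5/36.

5/36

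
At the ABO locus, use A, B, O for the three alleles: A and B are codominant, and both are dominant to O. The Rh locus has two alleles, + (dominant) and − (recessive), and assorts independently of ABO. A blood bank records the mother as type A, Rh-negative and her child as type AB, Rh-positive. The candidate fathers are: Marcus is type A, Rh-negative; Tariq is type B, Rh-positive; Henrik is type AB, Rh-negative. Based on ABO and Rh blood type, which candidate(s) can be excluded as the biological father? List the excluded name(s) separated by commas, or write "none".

A candidate is excluded only if no genotype consistent with his phenotype could produce a type AB, Rh-positive child with a type A, Rh-negative mother.
Marcus (type A, Rh-): no genotype consistent with that phenotype can produce a type-AB Rh+ child with a type-A mother.
Henrik (type AB, Rh-): no genotype consistent with that phenotype can produce a type-AB Rh+ child with a type-A mother.

Marcus, Henrik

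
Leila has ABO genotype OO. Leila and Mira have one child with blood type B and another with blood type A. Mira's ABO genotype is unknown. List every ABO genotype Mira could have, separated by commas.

AB

For each candidate genotype of Mira, check whether crossing it with OO can produce every observed child phenotype.
  AA → possible child types {A} ✗
  AB → possible child types {A, B} ✓
  AO → possible child types {O, A} ✗
  BB → possible child types {B} ✗
  BO → possible child types {O, B} ✗
  OO → possible child types {O} ✗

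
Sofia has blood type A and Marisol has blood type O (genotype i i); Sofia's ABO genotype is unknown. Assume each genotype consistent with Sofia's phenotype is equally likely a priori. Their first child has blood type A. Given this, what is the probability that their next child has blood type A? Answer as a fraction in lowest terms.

Possible genotypes: Sofia ∈ {I^A I^A, I^A i}; Marisol ∈ {i i}.
Weight each parental genotype pair by prior × P(type-A child):
  I^A I^A × i i: posterior weight 2/3; P(next child type A) = 1.
  I^A i × i i: posterior weight 1/3; P(next child type A) = 1/2.
Weighted sum = 5/6.

5/6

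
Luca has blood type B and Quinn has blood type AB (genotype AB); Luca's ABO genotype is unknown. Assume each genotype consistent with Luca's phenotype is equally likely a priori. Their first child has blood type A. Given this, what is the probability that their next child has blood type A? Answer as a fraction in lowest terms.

Possible genotypes: Luca ∈ {BB, BO}; Quinn ∈ {AB}.
Weight each parental genotype pair by prior × P(type-A child):
  BO × AB: posterior weight 1; P(next child type A) = 1/4.
Weighted sum = 1/4.

1/4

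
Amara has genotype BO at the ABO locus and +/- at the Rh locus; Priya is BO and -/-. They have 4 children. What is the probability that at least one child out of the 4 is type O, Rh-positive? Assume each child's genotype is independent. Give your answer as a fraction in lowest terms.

ABO cross BO × BO → 1/4 O, 3/4 B.
Rh cross +/- × -/- → 1/2 Rh+, 1/2 Rh-; so P(type O, Rh-positive) = 1/4 × 1/2 = 1/8 per child.
P(none) = (7/8)^4 = 2401/4096; P(at least one) = 1 − 2401/4096 = 1695/4096.

1695/4096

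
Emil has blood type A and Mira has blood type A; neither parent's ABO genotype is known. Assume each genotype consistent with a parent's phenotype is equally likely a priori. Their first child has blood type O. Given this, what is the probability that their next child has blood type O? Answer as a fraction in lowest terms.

1/4

Possible genotypes: Emil ∈ {AA, AO}; Mira ∈ {AA, AO}.
Weight each parental genotype pair by prior × P(type-O child):
  AO × AO: posterior weight 1; P(next child type O) = 1/4.
Weighted sum = 1/4.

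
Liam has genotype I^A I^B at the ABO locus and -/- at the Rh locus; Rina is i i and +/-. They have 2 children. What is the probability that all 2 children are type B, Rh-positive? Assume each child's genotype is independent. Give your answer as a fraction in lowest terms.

ABO cross I^A I^B × i i → 1/2 A, 1/2 B.
Rh cross -/- × +/- → 1/2 Rh+, 1/2 Rh-; so P(type B, Rh-positive) = 1/2 × 1/2 = 1/4 per child.
All 2 independent: (1/4)^2 = 1/16.

1/16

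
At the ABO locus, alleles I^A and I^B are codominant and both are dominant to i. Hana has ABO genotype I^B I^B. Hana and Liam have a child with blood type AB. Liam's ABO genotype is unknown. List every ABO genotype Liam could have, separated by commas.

I^A I^A, I^A I^B, I^A i

For each candidate genotype of Liam, check whether crossing it with I^B I^B can produce every observed child phenotype.
  I^A I^A → possible child types {AB} ✓
  I^A I^B → possible child types {B, AB} ✓
  I^A i → possible child types {B, AB} ✓
  I^B I^B → possible child types {B} ✗
  I^B i → possible child types {B} ✗
  i i → possible child types {B} ✗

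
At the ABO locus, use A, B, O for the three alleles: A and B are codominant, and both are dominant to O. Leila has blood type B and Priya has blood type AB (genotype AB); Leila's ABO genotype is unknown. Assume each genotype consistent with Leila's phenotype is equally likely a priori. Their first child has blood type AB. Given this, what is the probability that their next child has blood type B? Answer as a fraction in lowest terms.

1/2

Possible genotypes: Leila ∈ {BB, BO}; Priya ∈ {AB}.
Weight each parental genotype pair by prior × P(type-AB child):
  BB × AB: posterior weight 2/3; P(next child type B) = 1/2.
  BO × AB: posterior weight 1/3; P(next child type B) = 1/2.
Weighted sum = 1/2.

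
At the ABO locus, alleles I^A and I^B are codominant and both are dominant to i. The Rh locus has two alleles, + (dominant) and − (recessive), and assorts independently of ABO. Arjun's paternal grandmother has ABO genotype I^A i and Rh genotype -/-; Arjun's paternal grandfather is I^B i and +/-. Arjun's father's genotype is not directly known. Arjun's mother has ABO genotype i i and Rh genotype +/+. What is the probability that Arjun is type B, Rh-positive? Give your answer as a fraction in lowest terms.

1/4

Arjun's father's ABO genotype from I^A i × I^B i: 1/4 I^A I^B, 1/4 I^A i, 1/4 I^B i, 1/4 i i.
Crossing each possibility with the mother i i and summing P(type B): 1/4·1/2 + 1/4·0 + 1/4·1/2 + 1/4·0 = 1/4.
Similarly for Rh via the father's Rh distribution: P(Rh+) = 1.
Independent loci: 1/4 × 1 = 1/4.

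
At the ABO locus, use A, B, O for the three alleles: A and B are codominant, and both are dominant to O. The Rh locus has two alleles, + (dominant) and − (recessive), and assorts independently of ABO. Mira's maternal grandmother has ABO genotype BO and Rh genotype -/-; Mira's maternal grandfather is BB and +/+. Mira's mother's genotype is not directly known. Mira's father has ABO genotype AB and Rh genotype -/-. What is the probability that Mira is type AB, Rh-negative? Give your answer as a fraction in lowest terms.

Mira's mother's ABO genotype from BO × BB: 1/2 BB, 1/2 BO.
Crossing each possibility with the father AB and summing P(type AB): 1/2·1/2 + 1/2·1/4 = 3/8.
Similarly for Rh via the mother's Rh distribution: P(Rh-) = 1/2.
Independent loci: 3/8 × 1/2 = 3/16.

3/16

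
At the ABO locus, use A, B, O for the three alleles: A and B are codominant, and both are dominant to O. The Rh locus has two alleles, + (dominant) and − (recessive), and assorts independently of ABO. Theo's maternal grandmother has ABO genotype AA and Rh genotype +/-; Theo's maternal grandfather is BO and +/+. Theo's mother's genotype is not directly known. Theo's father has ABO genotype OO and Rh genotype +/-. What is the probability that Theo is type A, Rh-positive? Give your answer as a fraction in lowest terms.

7/16

Theo's mother's ABO genotype from AA × BO: 1/2 AB, 1/2 AO.
Crossing each possibility with the father OO and summing P(type A): 1/2·1/2 + 1/2·1/2 = 1/2.
Similarly for Rh via the mother's Rh distribution: P(Rh+) = 7/8.
Independent loci: 1/2 × 7/8 = 7/16.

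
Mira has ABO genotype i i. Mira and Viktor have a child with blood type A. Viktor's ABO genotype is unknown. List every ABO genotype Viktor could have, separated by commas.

I^A I^A, I^A I^B, I^A i

For each candidate genotype of Viktor, check whether crossing it with i i can produce every observed child phenotype.
  I^A I^A → possible child types {A} ✓
  I^A I^B → possible child types {A, B} ✓
  I^A i → possible child types {O, A} ✓
  I^B I^B → possible child types {B} ✗
  I^B i → possible child types {O, B} ✗
  i i → possible child types {O} ✗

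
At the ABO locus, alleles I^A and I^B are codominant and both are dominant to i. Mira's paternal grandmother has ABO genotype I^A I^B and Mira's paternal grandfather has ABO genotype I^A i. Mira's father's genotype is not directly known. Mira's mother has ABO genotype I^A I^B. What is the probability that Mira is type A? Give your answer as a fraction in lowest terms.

3/8

Mira's father's ABO genotype from I^A I^B × I^A i: 1/4 I^A I^A, 1/4 I^A I^B, 1/4 I^A i, 1/4 I^B i.
Crossing each possibility with the mother I^A I^B and summing P(type A): 1/4·1/2 + 1/4·1/4 + 1/4·1/2 + 1/4·1/4 = 3/8.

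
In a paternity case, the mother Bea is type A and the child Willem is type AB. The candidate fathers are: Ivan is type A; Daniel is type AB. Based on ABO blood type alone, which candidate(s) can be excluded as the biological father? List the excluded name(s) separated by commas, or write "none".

Ivan

A candidate is excluded only if no genotype consistent with his phenotype could produce a type AB child with a type A mother.
Ivan (type A): no genotype consistent with that phenotype can produce a type-AB child with a type-A mother.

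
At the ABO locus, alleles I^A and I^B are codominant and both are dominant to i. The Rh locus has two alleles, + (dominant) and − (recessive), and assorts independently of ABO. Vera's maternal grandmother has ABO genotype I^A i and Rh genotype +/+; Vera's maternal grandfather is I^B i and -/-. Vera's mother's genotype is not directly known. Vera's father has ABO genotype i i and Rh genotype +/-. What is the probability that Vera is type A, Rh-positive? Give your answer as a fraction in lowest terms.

Vera's mother's ABO genotype from I^A i × I^B i: 1/4 I^A I^B, 1/4 I^A i, 1/4 I^B i, 1/4 i i.
Crossing each possibility with the father i i and summing P(type A): 1/4·1/2 + 1/4·1/2 + 1/4·0 + 1/4·0 = 1/4.
Similarly for Rh via the mother's Rh distribution: P(Rh+) = 3/4.
Independent loci: 1/4 × 3/4 = 3/16.

3/16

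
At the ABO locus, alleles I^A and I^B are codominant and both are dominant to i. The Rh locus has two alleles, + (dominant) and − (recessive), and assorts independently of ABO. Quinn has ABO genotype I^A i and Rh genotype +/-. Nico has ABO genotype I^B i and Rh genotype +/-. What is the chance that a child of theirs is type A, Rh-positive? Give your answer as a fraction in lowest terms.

3/16

ABO cross I^A i × I^B i → offspring phenotypes: 1/4 O, 1/4 A, 1/4 B, 1/4 AB.
Rh cross +/- × +/- → 3/4 Rh+, 1/4 Rh-.
Independent loci: P(type A, Rh-positive) = 1/4 × 3/4 = 3/16.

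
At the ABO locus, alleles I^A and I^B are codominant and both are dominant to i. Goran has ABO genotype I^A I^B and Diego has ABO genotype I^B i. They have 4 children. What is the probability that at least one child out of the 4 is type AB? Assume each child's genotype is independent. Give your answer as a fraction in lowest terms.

ABO cross I^A I^B × I^B i → 1/4 A, 1/2 B, 1/4 AB.
So P(type AB) = 1/4 per child.
P(none) = (3/4)^4 = 81/256; P(at least one) = 1 − 81/256 = 175/256.

175/256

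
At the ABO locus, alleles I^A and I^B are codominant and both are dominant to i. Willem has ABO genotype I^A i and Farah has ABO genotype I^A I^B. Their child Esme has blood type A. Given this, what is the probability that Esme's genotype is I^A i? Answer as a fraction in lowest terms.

1/2

Cross I^A i × I^A I^B → 1/4 I^A I^A, 1/4 I^A I^B, 1/4 I^A i, 1/4 I^B i.
Type-A genotypes among offspring: I^A I^A (1/4), I^A i (1/4); total 1/2.
P(I^A i | type A) = (1/4) / (1/2) = 1/2.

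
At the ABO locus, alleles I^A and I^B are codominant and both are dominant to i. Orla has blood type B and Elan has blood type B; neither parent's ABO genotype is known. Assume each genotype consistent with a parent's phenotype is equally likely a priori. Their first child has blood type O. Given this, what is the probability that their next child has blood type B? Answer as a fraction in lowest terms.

Possible genotypes: Orla ∈ {I^B I^B, I^B i}; Elan ∈ {I^B I^B, I^B i}.
Weight each parental genotype pair by prior × P(type-O child):
  I^B i × I^B i: posterior weight 1; P(next child type B) = 3/4.
Weighted sum = 3/4.

3/4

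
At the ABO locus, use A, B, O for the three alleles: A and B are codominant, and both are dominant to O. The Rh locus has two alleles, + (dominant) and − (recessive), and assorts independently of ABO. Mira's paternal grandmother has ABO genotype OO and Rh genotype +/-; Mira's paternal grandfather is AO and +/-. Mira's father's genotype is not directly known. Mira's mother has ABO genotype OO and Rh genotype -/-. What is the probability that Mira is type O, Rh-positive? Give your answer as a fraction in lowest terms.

Mira's father's ABO genotype from OO × AO: 1/2 AO, 1/2 OO.
Crossing each possibility with the mother OO and summing P(type O): 1/2·1/2 + 1/2·1 = 3/4.
Similarly for Rh via the father's Rh distribution: P(Rh+) = 1/2.
Independent loci: 3/4 × 1/2 = 3/8.

3/8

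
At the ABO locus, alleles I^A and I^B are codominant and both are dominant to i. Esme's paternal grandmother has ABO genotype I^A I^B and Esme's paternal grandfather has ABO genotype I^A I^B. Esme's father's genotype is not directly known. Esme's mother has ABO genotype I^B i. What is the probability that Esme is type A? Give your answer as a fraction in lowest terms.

Esme's father's ABO genotype from I^A I^B × I^A I^B: 1/4 I^A I^A, 1/2 I^A I^B, 1/4 I^B I^B.
Crossing each possibility with the mother I^B i and summing P(type A): 1/4·1/2 + 1/2·1/4 + 1/4·0 = 1/4.

1/4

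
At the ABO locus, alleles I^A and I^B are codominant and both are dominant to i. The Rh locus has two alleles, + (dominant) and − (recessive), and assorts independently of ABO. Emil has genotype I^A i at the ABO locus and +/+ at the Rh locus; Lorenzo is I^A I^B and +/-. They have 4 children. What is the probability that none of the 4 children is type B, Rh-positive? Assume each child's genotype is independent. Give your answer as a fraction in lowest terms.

81/256

ABO cross I^A i × I^A I^B → 1/2 A, 1/4 B, 1/4 AB.
Rh cross +/+ × +/- → 1 Rh+; so P(type B, Rh-positive) = 1/4 × 1 = 1/4 per child.
P(not type B, Rh-positive) = 3/4 for one child; (3/4)^4 = 81/256.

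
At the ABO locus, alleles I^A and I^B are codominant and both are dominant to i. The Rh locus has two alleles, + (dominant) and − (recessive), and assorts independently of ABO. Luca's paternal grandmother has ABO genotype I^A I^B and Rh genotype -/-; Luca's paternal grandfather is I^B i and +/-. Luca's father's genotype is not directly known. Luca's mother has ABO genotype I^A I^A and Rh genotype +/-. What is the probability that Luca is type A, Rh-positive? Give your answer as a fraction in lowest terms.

5/16

Luca's father's ABO genotype from I^A I^B × I^B i: 1/4 I^A I^B, 1/4 I^A i, 1/4 I^B I^B, 1/4 I^B i.
Crossing each possibility with the mother I^A I^A and summing P(type A): 1/4·1/2 + 1/4·1 + 1/4·0 + 1/4·1/2 = 1/2.
Similarly for Rh via the father's Rh distribution: P(Rh+) = 5/8.
Independent loci: 1/2 × 5/8 = 5/16.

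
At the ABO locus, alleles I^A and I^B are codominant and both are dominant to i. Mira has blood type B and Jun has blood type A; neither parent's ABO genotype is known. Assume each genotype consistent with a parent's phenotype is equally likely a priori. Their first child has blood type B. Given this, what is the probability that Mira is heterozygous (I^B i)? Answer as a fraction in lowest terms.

Possible genotypes: Mira ∈ {I^B I^B, I^B i}; Jun ∈ {I^A I^A, I^A i}.
Weight each parental genotype pair by prior × P(type-B child):
  I^B I^B × I^A i: posterior weight 2/3.
  I^B i × I^A i: posterior weight 1/3.
Sum the posterior weight over pairs where Mira is I^B i: 1/3.

1/3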